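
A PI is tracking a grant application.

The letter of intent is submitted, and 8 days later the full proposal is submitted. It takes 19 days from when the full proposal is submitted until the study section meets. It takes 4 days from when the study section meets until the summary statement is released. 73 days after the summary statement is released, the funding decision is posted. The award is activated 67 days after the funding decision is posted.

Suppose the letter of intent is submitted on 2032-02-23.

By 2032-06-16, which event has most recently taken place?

The letter of intent is submitted: Feb 23, 2032.
The full proposal is submitted: Feb 23, 2032 + 8 days = Mar 2, 2032.
The study section meets: Mar 2, 2032 + 19 days = Mar 21, 2032.
The summary statement is released: Mar 21, 2032 + 4 days = Mar 25, 2032.
The funding decision is posted: Mar 25, 2032 + 73 days = Jun 6, 2032.
The award is activated: Jun 6, 2032 + 67 days = Aug 12, 2032.
Jun 16, 2032 falls between when the funding decision is posted (Jun 6, 2032) and when the award is activated (Aug 12, 2032).

The funding decision is posted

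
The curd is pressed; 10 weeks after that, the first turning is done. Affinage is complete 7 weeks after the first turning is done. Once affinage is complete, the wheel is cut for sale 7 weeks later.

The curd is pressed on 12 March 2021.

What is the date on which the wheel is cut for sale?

27 August 2021

The curd is pressed: Mar 12, 2021.
The first turning is done: Mar 12, 2021 + 10 weeks = May 21, 2021.
Affinage is complete: May 21, 2021 + 7 weeks = Jul 9, 2021.
The wheel is cut for sale: Jul 9, 2021 + 7 weeks = Aug 27, 2021.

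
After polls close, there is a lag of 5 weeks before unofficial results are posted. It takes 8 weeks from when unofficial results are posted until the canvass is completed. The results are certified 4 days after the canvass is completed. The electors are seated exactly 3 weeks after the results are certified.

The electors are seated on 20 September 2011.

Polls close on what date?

The electors are seated: Sep 20, 2011.
The results are certified: Sep 20, 2011 − 3 weeks = Aug 30, 2011.
The canvass is completed: Aug 30, 2011 − 4 days = Aug 26, 2011.
Unofficial results are posted: Aug 26, 2011 − 8 weeks = Jul 1, 2011.
Polls close: Jul 1, 2011 − 5 weeks = May 27, 2011.

27 May 2011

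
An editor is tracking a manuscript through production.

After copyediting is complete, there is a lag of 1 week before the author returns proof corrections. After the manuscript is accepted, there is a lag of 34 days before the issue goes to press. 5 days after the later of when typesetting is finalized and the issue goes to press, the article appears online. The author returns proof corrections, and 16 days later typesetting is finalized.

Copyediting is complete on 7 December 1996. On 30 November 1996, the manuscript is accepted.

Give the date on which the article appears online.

8 January 1997

Copyediting is complete: Dec 7, 1996.
The author returns proof corrections: Dec 7, 1996 + 1 week = Dec 14, 1996.
Typesetting is finalized: Dec 14, 1996 + 16 days = Dec 30, 1996.
The manuscript is accepted: Nov 30, 1996.
The issue goes to press: Nov 30, 1996 + 34 days = Jan 3, 1997.
Both prerequisites met — typesetting is finalized (Dec 30, 1996), the issue goes to press (Jan 3, 1997); the later is Jan 3, 1997.
The article appears online: Jan 3, 1997 + 5 days = Jan 8, 1997.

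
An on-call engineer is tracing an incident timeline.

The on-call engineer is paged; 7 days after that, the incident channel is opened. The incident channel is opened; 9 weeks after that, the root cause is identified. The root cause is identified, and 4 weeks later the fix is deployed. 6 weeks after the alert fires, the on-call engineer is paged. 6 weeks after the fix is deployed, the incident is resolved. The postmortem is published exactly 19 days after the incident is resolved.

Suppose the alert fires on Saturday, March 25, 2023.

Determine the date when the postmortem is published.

The alert fires: Mar 25, 2023.
The on-call engineer is paged: Mar 25, 2023 + 6 weeks = May 6, 2023.
The incident channel is opened: May 6, 2023 + 7 days = May 13, 2023.
The root cause is identified: May 13, 2023 + 9 weeks = Jul 15, 2023.
The fix is deployed: Jul 15, 2023 + 4 weeks = Aug 12, 2023.
The incident is resolved: Aug 12, 2023 + 6 weeks = Sep 23, 2023.
The postmortem is published: Sep 23, 2023 + 19 days = Oct 12, 2023.

Thursday, October 12, 2023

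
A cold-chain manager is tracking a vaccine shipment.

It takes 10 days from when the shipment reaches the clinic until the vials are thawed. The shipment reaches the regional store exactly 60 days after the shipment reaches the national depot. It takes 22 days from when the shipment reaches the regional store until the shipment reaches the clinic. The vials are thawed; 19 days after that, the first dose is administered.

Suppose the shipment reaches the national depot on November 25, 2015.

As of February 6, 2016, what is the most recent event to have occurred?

The shipment reaches the regional store

The shipment reaches the national depot: Nov 25, 2015.
The shipment reaches the regional store: Nov 25, 2015 + 60 days = Jan 24, 2016.
The shipment reaches the clinic: Jan 24, 2016 + 22 days = Feb 15, 2016.
The vials are thawed: Feb 15, 2016 + 10 days = Feb 25, 2016.
The first dose is administered: Feb 25, 2016 + 19 days = Mar 15, 2016.
Feb 6, 2016 falls between when the shipment reaches the regional store (Jan 24, 2016) and when the shipment reaches the clinic (Feb 15, 2016).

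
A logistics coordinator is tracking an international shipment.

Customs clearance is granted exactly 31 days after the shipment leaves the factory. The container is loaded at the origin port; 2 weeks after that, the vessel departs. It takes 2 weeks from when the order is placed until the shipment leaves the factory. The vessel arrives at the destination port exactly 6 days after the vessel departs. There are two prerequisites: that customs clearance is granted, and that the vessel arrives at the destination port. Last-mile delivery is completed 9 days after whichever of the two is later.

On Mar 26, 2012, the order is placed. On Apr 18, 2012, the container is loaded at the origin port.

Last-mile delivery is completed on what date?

May 19, 2012

The order is placed: Mar 26, 2012.
The shipment leaves the factory: Mar 26, 2012 + 2 weeks = Apr 9, 2012.
Customs clearance is granted: Apr 9, 2012 + 31 days = May 10, 2012.
The container is loaded at the origin port: Apr 18, 2012.
The vessel departs: Apr 18, 2012 + 2 weeks = May 2, 2012.
The vessel arrives at the destination port: May 2, 2012 + 6 days = May 8, 2012.
Both prerequisites met — customs clearance is granted (May 10, 2012), the vessel arrives at the destination port (May 8, 2012); the later is May 10, 2012.
Last-mile delivery is completed: May 10, 2012 + 9 days = May 19, 2012.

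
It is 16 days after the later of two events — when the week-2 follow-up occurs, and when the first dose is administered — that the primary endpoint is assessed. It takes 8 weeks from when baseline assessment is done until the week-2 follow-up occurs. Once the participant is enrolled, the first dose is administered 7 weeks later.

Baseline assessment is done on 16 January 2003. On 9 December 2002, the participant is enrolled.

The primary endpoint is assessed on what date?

29 March 2003

Baseline assessment is done: Jan 16, 2003.
The week-2 follow-up occurs: Jan 16, 2003 + 8 weeks = Mar 13, 2003.
The participant is enrolled: Dec 9, 2002.
The first dose is administered: Dec 9, 2002 + 7 weeks = Jan 27, 2003.
Both prerequisites met — the week-2 follow-up occurs (Mar 13, 2003), the first dose is administered (Jan 27, 2003); the later is Mar 13, 2003.
The primary endpoint is assessed: Mar 13, 2003 + 16 days = Mar 29, 2003.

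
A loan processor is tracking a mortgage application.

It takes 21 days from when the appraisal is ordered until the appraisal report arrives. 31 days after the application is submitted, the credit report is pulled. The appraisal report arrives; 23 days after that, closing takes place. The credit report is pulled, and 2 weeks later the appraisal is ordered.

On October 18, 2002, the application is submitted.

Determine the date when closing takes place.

The application is submitted: Oct 18, 2002.
The credit report is pulled: Oct 18, 2002 + 31 days = Nov 18, 2002.
The appraisal is ordered: Nov 18, 2002 + 2 weeks = Dec 2, 2002.
The appraisal report arrives: Dec 2, 2002 + 21 days = Dec 23, 2002.
Closing takes place: Dec 23, 2002 + 23 days = Jan 15, 2003.

January 15, 2003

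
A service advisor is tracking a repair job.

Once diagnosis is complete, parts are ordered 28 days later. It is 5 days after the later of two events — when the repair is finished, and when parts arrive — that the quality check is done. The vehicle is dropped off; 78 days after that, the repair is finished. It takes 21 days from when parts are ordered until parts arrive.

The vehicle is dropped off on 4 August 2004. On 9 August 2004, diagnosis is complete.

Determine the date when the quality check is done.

The vehicle is dropped off: Aug 4, 2004.
The repair is finished: Aug 4, 2004 + 78 days = Oct 21, 2004.
Diagnosis is complete: Aug 9, 2004.
Parts are ordered: Aug 9, 2004 + 28 days = Sep 6, 2004.
Parts arrive: Sep 6, 2004 + 21 days = Sep 27, 2004.
Both prerequisites met — the repair is finished (Oct 21, 2004), parts arrive (Sep 27, 2004); the later is Oct 21, 2004.
The quality check is done: Oct 21, 2004 + 5 days = Oct 26, 2004.

26 October 2004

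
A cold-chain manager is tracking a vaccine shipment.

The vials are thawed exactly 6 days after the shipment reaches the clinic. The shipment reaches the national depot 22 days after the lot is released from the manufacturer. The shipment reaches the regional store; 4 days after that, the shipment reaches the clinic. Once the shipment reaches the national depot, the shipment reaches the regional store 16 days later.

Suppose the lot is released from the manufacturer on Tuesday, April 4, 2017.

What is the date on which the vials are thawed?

The lot is released from the manufacturer: Apr 4, 2017.
The shipment reaches the national depot: Apr 4, 2017 + 22 days = Apr 26, 2017.
The shipment reaches the regional store: Apr 26, 2017 + 16 days = May 12, 2017.
The shipment reaches the clinic: May 12, 2017 + 4 days = May 16, 2017.
The vials are thawed: May 16, 2017 + 6 days = May 22, 2017.

Monday, May 22, 2017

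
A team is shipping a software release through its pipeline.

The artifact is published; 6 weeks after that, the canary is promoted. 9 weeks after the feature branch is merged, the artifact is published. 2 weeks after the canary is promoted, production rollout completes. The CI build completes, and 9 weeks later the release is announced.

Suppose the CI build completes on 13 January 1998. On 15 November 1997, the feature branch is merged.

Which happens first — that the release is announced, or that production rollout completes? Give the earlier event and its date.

Production rollout completes — 14 March 1998

The CI build completes: Jan 13, 1998.
The release is announced: Jan 13, 1998 + 9 weeks = Mar 17, 1998.
The feature branch is merged: Nov 15, 1997.
The artifact is published: Nov 15, 1997 + 9 weeks = Jan 17, 1998.
The canary is promoted: Jan 17, 1998 + 6 weeks = Feb 28, 1998.
Production rollout completes: Feb 28, 1998 + 2 weeks = Mar 14, 1998.
Comparing: the release is announced on Mar 17, 1998 vs production rollout completes on Mar 14, 1998. Earlier: production rollout completes.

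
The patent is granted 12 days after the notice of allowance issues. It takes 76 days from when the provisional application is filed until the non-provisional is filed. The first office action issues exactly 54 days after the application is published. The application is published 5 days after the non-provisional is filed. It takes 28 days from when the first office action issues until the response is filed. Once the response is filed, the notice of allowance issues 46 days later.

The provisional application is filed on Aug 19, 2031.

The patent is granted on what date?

Mar 27, 2032

The provisional application is filed: Aug 19, 2031.
The non-provisional is filed: Aug 19, 2031 + 76 days = Nov 3, 2031.
The application is published: Nov 3, 2031 + 5 days = Nov 8, 2031.
The first office action issues: Nov 8, 2031 + 54 days = Jan 1, 2032.
The response is filed: Jan 1, 2032 + 28 days = Jan 29, 2032.
The notice of allowance issues: Jan 29, 2032 + 46 days = Mar 15, 2032.
The patent is granted: Mar 15, 2032 + 12 days = Mar 27, 2032.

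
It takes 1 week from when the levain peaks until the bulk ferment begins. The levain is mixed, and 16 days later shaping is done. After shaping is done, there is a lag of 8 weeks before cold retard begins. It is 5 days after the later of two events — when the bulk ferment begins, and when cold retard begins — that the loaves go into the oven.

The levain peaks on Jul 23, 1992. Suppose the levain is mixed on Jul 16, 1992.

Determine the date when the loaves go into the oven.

Oct 1, 1992

The levain peaks: Jul 23, 1992.
The bulk ferment begins: Jul 23, 1992 + 1 week = Jul 30, 1992.
The levain is mixed: Jul 16, 1992.
Shaping is done: Jul 16, 1992 + 16 days = Aug 1, 1992.
Cold retard begins: Aug 1, 1992 + 8 weeks = Sep 26, 1992.
Both prerequisites met — the bulk ferment begins (Jul 30, 1992), cold retard begins (Sep 26, 1992); the later is Sep 26, 1992.
The loaves go into the oven: Sep 26, 1992 + 5 days = Oct 1, 1992.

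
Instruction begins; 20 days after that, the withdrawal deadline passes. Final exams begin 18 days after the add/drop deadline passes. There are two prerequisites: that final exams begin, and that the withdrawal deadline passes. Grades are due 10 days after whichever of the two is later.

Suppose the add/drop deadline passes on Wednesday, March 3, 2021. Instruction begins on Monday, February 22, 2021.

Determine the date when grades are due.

Wednesday, March 31, 2021

The add/drop deadline passes: Mar 3, 2021.
Final exams begin: Mar 3, 2021 + 18 days = Mar 21, 2021.
Instruction begins: Feb 22, 2021.
The withdrawal deadline passes: Feb 22, 2021 + 20 days = Mar 14, 2021.
Both prerequisites met — final exams begin (Mar 21, 2021), the withdrawal deadline passes (Mar 14, 2021); the later is Mar 21, 2021.
Grades are due: Mar 21, 2021 + 10 days = Mar 31, 2021.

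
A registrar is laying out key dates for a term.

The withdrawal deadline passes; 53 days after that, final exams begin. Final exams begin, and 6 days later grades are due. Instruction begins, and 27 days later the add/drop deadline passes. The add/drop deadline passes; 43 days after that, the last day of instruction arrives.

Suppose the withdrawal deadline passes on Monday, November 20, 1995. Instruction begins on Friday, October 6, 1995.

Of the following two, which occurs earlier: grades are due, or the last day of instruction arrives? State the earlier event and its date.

The withdrawal deadline passes: Nov 20, 1995.
Final exams begin: Nov 20, 1995 + 53 days = Jan 12, 1996.
Grades are due: Jan 12, 1996 + 6 days = Jan 18, 1996.
Instruction begins: Oct 6, 1995.
The add/drop deadline passes: Oct 6, 1995 + 27 days = Nov 2, 1995.
The last day of instruction arrives: Nov 2, 1995 + 43 days = Dec 15, 1995.
Comparing: grades are due on Jan 18, 1996 vs the last day of instruction arrives on Dec 15, 1995. Earlier: the last day of instruction arrives.

The last day of instruction arrives — Friday, December 15, 1995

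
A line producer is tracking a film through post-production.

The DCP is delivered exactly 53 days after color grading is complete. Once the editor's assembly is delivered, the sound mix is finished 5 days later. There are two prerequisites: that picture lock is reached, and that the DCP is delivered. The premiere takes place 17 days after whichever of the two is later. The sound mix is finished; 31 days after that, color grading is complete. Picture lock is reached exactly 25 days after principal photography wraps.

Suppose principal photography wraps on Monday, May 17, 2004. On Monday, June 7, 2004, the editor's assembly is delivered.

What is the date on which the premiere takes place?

Principal photography wraps: May 17, 2004.
Picture lock is reached: May 17, 2004 + 25 days = Jun 11, 2004.
The editor's assembly is delivered: Jun 7, 2004.
The sound mix is finished: Jun 7, 2004 + 5 days = Jun 12, 2004.
Color grading is complete: Jun 12, 2004 + 31 days = Jul 13, 2004.
The DCP is delivered: Jul 13, 2004 + 53 days = Sep 4, 2004.
Both prerequisites met — picture lock is reached (Jun 11, 2004), the DCP is delivered (Sep 4, 2004); the later is Sep 4, 2004.
The premiere takes place: Sep 4, 2004 + 17 days = Sep 21, 2004.

Tuesday, September 21, 2004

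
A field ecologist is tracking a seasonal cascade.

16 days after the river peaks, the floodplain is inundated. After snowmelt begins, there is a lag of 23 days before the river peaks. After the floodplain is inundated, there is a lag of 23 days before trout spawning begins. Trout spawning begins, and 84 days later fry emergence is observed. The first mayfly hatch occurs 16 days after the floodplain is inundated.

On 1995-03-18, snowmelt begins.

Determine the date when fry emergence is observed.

1995-08-11

Snowmelt begins: Mar 18, 1995.
The river peaks: Mar 18, 1995 + 23 days = Apr 10, 1995.
The floodplain is inundated: Apr 10, 1995 + 16 days = Apr 26, 1995.
Trout spawning begins: Apr 26, 1995 + 23 days = May 19, 1995.
Fry emergence is observed: May 19, 1995 + 84 days = Aug 11, 1995.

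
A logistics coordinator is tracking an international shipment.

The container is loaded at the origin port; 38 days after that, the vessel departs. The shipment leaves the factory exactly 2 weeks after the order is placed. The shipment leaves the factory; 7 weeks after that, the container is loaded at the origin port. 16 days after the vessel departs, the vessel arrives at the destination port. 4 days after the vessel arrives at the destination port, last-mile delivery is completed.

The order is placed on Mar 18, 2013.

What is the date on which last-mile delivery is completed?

Jul 17, 2013

The order is placed: Mar 18, 2013.
The shipment leaves the factory: Mar 18, 2013 + 2 weeks = Apr 1, 2013.
The container is loaded at the origin port: Apr 1, 2013 + 7 weeks = May 20, 2013.
The vessel departs: May 20, 2013 + 38 days = Jun 27, 2013.
The vessel arrives at the destination port: Jun 27, 2013 + 16 days = Jul 13, 2013.
Last-mile delivery is completed: Jul 13, 2013 + 4 days = Jul 17, 2013.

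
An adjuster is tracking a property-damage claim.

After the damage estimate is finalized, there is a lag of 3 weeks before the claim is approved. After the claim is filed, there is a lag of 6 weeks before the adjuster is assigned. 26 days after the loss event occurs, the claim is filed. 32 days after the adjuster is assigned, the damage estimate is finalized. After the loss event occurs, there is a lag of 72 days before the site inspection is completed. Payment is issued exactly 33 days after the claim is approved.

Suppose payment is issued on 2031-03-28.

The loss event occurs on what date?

Payment is issued: Mar 28, 2031.
The claim is approved: Mar 28, 2031 − 33 days = Feb 23, 2031.
The damage estimate is finalized: Feb 23, 2031 − 3 weeks = Feb 2, 2031.
The adjuster is assigned: Feb 2, 2031 − 32 days = Jan 1, 2031.
The claim is filed: Jan 1, 2031 − 6 weeks = Nov 20, 2030.
The loss event occurs: Nov 20, 2030 − 26 days = Oct 25, 2030.

2030-10-25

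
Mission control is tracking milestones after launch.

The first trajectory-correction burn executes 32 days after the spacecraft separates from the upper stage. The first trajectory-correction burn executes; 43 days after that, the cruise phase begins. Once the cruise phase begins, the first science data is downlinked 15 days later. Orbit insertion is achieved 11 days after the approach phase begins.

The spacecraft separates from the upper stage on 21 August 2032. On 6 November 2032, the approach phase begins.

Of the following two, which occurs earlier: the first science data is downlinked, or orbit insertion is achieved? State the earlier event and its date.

Orbit insertion is achieved — 17 November 2032

The spacecraft separates from the upper stage: Aug 21, 2032.
The first trajectory-correction burn executes: Aug 21, 2032 + 32 days = Sep 22, 2032.
The cruise phase begins: Sep 22, 2032 + 43 days = Nov 4, 2032.
The first science data is downlinked: Nov 4, 2032 + 15 days = Nov 19, 2032.
The approach phase begins: Nov 6, 2032.
Orbit insertion is achieved: Nov 6, 2032 + 11 days = Nov 17, 2032.
Comparing: the first science data is downlinked on Nov 19, 2032 vs orbit insertion is achieved on Nov 17, 2032. Earlier: orbit insertion is achieved.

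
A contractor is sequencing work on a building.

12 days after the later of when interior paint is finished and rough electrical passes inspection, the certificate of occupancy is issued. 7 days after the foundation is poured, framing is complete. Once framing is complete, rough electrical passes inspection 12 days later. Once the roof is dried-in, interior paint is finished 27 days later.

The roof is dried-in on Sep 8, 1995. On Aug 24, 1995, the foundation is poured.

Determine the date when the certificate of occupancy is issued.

The roof is dried-in: Sep 8, 1995.
Interior paint is finished: Sep 8, 1995 + 27 days = Oct 5, 1995.
The foundation is poured: Aug 24, 1995.
Framing is complete: Aug 24, 1995 + 7 days = Aug 31, 1995.
Rough electrical passes inspection: Aug 31, 1995 + 12 days = Sep 12, 1995.
Both prerequisites met — interior paint is finished (Oct 5, 1995), rough electrical passes inspection (Sep 12, 1995); the later is Oct 5, 1995.
The certificate of occupancy is issued: Oct 5, 1995 + 12 days = Oct 17, 1995.

Oct 17, 1995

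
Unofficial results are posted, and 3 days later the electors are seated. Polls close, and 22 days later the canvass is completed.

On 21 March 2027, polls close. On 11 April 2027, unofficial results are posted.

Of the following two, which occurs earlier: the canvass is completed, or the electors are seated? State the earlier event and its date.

The canvass is completed — 12 April 2027

Polls close: Mar 21, 2027.
The canvass is completed: Mar 21, 2027 + 22 days = Apr 12, 2027.
Unofficial results are posted: Apr 11, 2027.
The electors are seated: Apr 11, 2027 + 3 days = Apr 14, 2027.
Comparing: the canvass is completed on Apr 12, 2027 vs the electors are seated on Apr 14, 2027. Earlier: the canvass is completed.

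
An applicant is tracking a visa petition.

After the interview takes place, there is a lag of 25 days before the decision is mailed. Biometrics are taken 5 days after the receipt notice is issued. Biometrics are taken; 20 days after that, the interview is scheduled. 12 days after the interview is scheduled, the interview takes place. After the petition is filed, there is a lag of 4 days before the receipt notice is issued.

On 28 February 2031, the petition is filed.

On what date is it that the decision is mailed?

5 May 2031

The petition is filed: Feb 28, 2031.
The receipt notice is issued: Feb 28, 2031 + 4 days = Mar 4, 2031.
Biometrics are taken: Mar 4, 2031 + 5 days = Mar 9, 2031.
The interview is scheduled: Mar 9, 2031 + 20 days = Mar 29, 2031.
The interview takes place: Mar 29, 2031 + 12 days = Apr 10, 2031.
The decision is mailed: Apr 10, 2031 + 25 days = May 5, 2031.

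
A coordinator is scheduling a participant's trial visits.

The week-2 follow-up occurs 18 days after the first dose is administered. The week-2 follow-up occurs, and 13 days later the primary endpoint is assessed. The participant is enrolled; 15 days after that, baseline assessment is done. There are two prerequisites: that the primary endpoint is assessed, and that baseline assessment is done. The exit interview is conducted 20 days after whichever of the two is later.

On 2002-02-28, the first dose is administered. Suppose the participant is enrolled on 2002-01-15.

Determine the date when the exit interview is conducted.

2002-04-20

The first dose is administered: Feb 28, 2002.
The week-2 follow-up occurs: Feb 28, 2002 + 18 days = Mar 18, 2002.
The primary endpoint is assessed: Mar 18, 2002 + 13 days = Mar 31, 2002.
The participant is enrolled: Jan 15, 2002.
Baseline assessment is done: Jan 15, 2002 + 15 days = Jan 30, 2002.
Both prerequisites met — the primary endpoint is assessed (Mar 31, 2002), baseline assessment is done (Jan 30, 2002); the later is Mar 31, 2002.
The exit interview is conducted: Mar 31, 2002 + 20 days = Apr 20, 2002.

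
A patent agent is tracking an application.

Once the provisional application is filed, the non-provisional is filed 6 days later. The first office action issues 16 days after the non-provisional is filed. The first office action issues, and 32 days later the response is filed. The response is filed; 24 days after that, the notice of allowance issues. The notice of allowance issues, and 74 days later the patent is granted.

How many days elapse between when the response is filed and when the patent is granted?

Causal path: the response is filed → the notice of allowance issues → the patent is granted.
Total delay along the path: 24 + 74 = 98 days.

98 days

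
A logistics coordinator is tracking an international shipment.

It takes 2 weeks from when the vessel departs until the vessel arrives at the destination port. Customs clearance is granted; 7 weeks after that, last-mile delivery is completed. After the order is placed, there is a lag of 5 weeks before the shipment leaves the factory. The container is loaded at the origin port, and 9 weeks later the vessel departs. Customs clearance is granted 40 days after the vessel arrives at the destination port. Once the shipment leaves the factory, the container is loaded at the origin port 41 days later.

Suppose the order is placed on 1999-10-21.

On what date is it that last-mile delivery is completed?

2000-06-19

The order is placed: Oct 21, 1999.
The shipment leaves the factory: Oct 21, 1999 + 5 weeks = Nov 25, 1999.
The container is loaded at the origin port: Nov 25, 1999 + 41 days = Jan 5, 2000.
The vessel departs: Jan 5, 2000 + 9 weeks = Mar 8, 2000.
The vessel arrives at the destination port: Mar 8, 2000 + 2 weeks = Mar 22, 2000.
Customs clearance is granted: Mar 22, 2000 + 40 days = May 1, 2000.
Last-mile delivery is completed: May 1, 2000 + 7 weeks = Jun 19, 2000.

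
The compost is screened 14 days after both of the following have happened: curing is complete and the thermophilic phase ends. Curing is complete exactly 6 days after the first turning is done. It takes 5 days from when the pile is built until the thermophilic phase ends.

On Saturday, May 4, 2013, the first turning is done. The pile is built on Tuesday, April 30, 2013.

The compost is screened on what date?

The first turning is done: May 4, 2013.
Curing is complete: May 4, 2013 + 6 days = May 10, 2013.
The pile is built: Apr 30, 2013.
The thermophilic phase ends: Apr 30, 2013 + 5 days = May 5, 2013.
Both prerequisites met — curing is complete (May 10, 2013), the thermophilic phase ends (May 5, 2013); the later is May 10, 2013.
The compost is screened: May 10, 2013 + 14 days = May 24, 2013.

Friday, May 24, 2013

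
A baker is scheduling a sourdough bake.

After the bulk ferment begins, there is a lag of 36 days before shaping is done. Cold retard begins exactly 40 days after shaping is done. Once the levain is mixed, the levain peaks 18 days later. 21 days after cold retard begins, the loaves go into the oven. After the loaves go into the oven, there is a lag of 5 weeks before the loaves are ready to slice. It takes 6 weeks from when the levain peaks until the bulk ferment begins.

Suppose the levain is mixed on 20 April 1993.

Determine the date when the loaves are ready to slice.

29 October 1993

The levain is mixed: Apr 20, 1993.
The levain peaks: Apr 20, 1993 + 18 days = May 8, 1993.
The bulk ferment begins: May 8, 1993 + 6 weeks = Jun 19, 1993.
Shaping is done: Jun 19, 1993 + 36 days = Jul 25, 1993.
Cold retard begins: Jul 25, 1993 + 40 days = Sep 3, 1993.
The loaves go into the oven: Sep 3, 1993 + 21 days = Sep 24, 1993.
The loaves are ready to slice: Sep 24, 1993 + 5 weeks = Oct 29, 1993.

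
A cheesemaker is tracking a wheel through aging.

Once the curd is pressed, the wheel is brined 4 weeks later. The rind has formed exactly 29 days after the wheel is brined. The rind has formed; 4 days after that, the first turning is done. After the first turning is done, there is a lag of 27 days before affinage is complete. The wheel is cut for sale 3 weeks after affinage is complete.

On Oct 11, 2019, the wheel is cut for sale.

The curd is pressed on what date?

The wheel is cut for sale: Oct 11, 2019.
Affinage is complete: Oct 11, 2019 − 3 weeks = Sep 20, 2019.
The first turning is done: Sep 20, 2019 − 27 days = Aug 24, 2019.
The rind has formed: Aug 24, 2019 − 4 days = Aug 20, 2019.
The wheel is brined: Aug 20, 2019 − 29 days = Jul 22, 2019.
The curd is pressed: Jul 22, 2019 − 4 weeks = Jun 24, 2019.

Jun 24, 2019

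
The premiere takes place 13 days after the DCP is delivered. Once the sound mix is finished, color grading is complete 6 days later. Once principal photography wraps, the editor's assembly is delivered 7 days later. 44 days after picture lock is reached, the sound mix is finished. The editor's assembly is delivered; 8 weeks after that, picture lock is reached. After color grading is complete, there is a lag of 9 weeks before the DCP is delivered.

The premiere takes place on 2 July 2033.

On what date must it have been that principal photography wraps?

25 December 2032

The premiere takes place: Jul 2, 2033.
The DCP is delivered: Jul 2, 2033 − 13 days = Jun 19, 2033.
Color grading is complete: Jun 19, 2033 − 9 weeks = Apr 17, 2033.
The sound mix is finished: Apr 17, 2033 − 6 days = Apr 11, 2033.
Picture lock is reached: Apr 11, 2033 − 44 days = Feb 26, 2033.
The editor's assembly is delivered: Feb 26, 2033 − 8 weeks = Jan 1, 2033.
Principal photography wraps: Jan 1, 2033 − 7 days = Dec 25, 2032.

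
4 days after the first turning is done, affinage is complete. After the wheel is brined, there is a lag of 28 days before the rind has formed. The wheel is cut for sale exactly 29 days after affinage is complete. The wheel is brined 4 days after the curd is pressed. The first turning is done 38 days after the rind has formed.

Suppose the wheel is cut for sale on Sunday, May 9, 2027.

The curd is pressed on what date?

Tuesday, January 26, 2027

The wheel is cut for sale: May 9, 2027.
Affinage is complete: May 9, 2027 − 29 days = Apr 10, 2027.
The first turning is done: Apr 10, 2027 − 4 days = Apr 6, 2027.
The rind has formed: Apr 6, 2027 − 38 days = Feb 27, 2027.
The wheel is brined: Feb 27, 2027 − 28 days = Jan 30, 2027.
The curd is pressed: Jan 30, 2027 − 4 days = Jan 26, 2027.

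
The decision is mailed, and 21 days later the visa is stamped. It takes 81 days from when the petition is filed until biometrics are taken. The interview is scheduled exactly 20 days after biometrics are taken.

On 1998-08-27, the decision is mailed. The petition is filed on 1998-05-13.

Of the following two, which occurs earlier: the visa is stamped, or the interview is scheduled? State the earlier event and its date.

The decision is mailed: Aug 27, 1998.
The visa is stamped: Aug 27, 1998 + 21 days = Sep 17, 1998.
The petition is filed: May 13, 1998.
Biometrics are taken: May 13, 1998 + 81 days = Aug 2, 1998.
The interview is scheduled: Aug 2, 1998 + 20 days = Aug 22, 1998.
Comparing: the visa is stamped on Sep 17, 1998 vs the interview is scheduled on Aug 22, 1998. Earlier: the interview is scheduled.

The interview is scheduled — 1998-08-22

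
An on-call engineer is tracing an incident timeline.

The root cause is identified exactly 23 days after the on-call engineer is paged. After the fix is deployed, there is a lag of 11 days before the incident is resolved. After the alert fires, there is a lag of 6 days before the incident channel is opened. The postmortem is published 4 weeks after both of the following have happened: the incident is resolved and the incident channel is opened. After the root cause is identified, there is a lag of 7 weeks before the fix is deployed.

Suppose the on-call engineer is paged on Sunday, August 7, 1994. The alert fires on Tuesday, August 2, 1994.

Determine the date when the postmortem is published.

Saturday, November 26, 1994

The on-call engineer is paged: Aug 7, 1994.
The root cause is identified: Aug 7, 1994 + 23 days = Aug 30, 1994.
The fix is deployed: Aug 30, 1994 + 7 weeks = Oct 18, 1994.
The incident is resolved: Oct 18, 1994 + 11 days = Oct 29, 1994.
The alert fires: Aug 2, 1994.
The incident channel is opened: Aug 2, 1994 + 6 days = Aug 8, 1994.
Both prerequisites met — the incident is resolved (Oct 29, 1994), the incident channel is opened (Aug 8, 1994); the later is Oct 29, 1994.
The postmortem is published: Oct 29, 1994 + 4 weeks = Nov 26, 1994.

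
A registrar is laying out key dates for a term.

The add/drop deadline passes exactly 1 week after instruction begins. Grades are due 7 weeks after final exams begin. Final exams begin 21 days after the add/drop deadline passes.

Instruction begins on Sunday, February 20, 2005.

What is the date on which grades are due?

Instruction begins: Feb 20, 2005.
The add/drop deadline passes: Feb 20, 2005 + 1 week = Feb 27, 2005.
Final exams begin: Feb 27, 2005 + 21 days = Mar 20, 2005.
Grades are due: Mar 20, 2005 + 7 weeks = May 8, 2005.

Sunday, May 8, 2005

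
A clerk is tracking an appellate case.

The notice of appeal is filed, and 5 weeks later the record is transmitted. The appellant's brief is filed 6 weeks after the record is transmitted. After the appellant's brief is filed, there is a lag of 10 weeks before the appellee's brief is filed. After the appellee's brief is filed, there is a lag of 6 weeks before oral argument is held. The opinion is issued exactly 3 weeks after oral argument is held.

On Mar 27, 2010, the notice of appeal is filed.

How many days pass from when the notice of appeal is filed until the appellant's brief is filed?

77 days

Causal path: the notice of appeal is filed → the record is transmitted → the appellant's brief is filed.
Total delay along the path: 5 + 6 weeks = 11 weeks = 77 days.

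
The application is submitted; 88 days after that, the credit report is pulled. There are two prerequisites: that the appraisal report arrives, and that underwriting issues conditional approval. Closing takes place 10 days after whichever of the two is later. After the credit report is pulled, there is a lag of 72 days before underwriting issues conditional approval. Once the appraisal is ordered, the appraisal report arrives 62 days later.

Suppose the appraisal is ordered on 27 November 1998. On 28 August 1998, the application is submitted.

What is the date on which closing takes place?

The appraisal is ordered: Nov 27, 1998.
The appraisal report arrives: Nov 27, 1998 + 62 days = Jan 28, 1999.
The application is submitted: Aug 28, 1998.
The credit report is pulled: Aug 28, 1998 + 88 days = Nov 24, 1998.
Underwriting issues conditional approval: Nov 24, 1998 + 72 days = Feb 4, 1999.
Both prerequisites met — the appraisal report arrives (Jan 28, 1999), underwriting issues conditional approval (Feb 4, 1999); the later is Feb 4, 1999.
Closing takes place: Feb 4, 1999 + 10 days = Feb 14, 1999.

14 February 1999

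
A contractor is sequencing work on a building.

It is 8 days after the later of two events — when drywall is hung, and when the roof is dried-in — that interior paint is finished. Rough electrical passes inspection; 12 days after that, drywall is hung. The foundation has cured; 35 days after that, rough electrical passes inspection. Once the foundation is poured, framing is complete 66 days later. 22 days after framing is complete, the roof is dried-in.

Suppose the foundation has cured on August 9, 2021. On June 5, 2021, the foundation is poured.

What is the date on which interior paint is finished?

The foundation has cured: Aug 9, 2021.
Rough electrical passes inspection: Aug 9, 2021 + 35 days = Sep 13, 2021.
Drywall is hung: Sep 13, 2021 + 12 days = Sep 25, 2021.
The foundation is poured: Jun 5, 2021.
Framing is complete: Jun 5, 2021 + 66 days = Aug 10, 2021.
The roof is dried-in: Aug 10, 2021 + 22 days = Sep 1, 2021.
Both prerequisites met — drywall is hung (Sep 25, 2021), the roof is dried-in (Sep 1, 2021); the later is Sep 25, 2021.
Interior paint is finished: Sep 25, 2021 + 8 days = Oct 3, 2021.

October 3, 2021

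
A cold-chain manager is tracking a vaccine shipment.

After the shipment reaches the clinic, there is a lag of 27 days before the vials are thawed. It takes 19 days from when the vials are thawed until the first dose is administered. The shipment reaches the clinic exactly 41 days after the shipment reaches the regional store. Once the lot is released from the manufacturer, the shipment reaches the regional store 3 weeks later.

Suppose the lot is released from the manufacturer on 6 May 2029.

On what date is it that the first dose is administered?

The lot is released from the manufacturer: May 6, 2029.
The shipment reaches the regional store: May 6, 2029 + 3 weeks = May 27, 2029.
The shipment reaches the clinic: May 27, 2029 + 41 days = Jul 7, 2029.
The vials are thawed: Jul 7, 2029 + 27 days = Aug 3, 2029.
The first dose is administered: Aug 3, 2029 + 19 days = Aug 22, 2029.

22 August 2029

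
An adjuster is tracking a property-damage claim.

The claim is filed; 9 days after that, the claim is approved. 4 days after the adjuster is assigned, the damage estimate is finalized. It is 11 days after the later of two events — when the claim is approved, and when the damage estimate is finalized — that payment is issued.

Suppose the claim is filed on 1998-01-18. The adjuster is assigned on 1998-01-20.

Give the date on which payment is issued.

1998-02-07

The claim is filed: Jan 18, 1998.
The claim is approved: Jan 18, 1998 + 9 days = Jan 27, 1998.
The adjuster is assigned: Jan 20, 1998.
The damage estimate is finalized: Jan 20, 1998 + 4 days = Jan 24, 1998.
Both prerequisites met — the claim is approved (Jan 27, 1998), the damage estimate is finalized (Jan 24, 1998); the later is Jan 27, 1998.
Payment is issued: Jan 27, 1998 + 11 days = Feb 7, 1998.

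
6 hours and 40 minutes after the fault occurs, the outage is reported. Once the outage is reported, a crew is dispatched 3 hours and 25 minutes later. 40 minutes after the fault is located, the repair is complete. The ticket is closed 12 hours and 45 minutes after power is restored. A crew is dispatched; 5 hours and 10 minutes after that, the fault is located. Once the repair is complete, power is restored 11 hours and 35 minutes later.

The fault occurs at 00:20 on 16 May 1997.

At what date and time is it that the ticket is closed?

The fault occurs: 00:20 May 16, 1997.
The outage is reported: 00:20 May 16, 1997 + 6h40m = 07:00 May 16, 1997.
A crew is dispatched: 07:00 May 16, 1997 + 3h25m = 10:25 May 16, 1997.
The fault is located: 10:25 May 16, 1997 + 5h10m = 15:35 May 16, 1997.
The repair is complete: 15:35 May 16, 1997 + 40m = 16:15 May 16, 1997.
Power is restored: 16:15 May 16, 1997 + 11h35m = 03:50 May 17, 1997.
The ticket is closed: 03:50 May 17, 1997 + 12h45m = 16:35 May 17, 1997.

16:35 on 17 May 1997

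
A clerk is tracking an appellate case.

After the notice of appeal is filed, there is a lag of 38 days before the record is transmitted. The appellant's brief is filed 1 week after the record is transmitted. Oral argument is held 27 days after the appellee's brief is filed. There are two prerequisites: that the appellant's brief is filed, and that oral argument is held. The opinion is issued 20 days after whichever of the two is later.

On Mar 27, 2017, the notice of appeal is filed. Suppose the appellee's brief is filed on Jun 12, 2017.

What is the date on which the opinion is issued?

Jul 29, 2017

The notice of appeal is filed: Mar 27, 2017.
The record is transmitted: Mar 27, 2017 + 38 days = May 4, 2017.
The appellant's brief is filed: May 4, 2017 + 1 week = May 11, 2017.
The appellee's brief is filed: Jun 12, 2017.
Oral argument is held: Jun 12, 2017 + 27 days = Jul 9, 2017.
Both prerequisites met — the appellant's brief is filed (May 11, 2017), oral argument is held (Jul 9, 2017); the later is Jul 9, 2017.
The opinion is issued: Jul 9, 2017 + 20 days = Jul 29, 2017.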